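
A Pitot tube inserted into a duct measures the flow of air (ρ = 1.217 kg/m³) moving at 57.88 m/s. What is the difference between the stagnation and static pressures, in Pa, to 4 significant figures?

2039 Pa

At the stagnation point the flow is brought to rest, so Bernoulli gives P_stag − P_static = ½ρv².
ΔP = ½·1.217·57.88² = 2039 Pa.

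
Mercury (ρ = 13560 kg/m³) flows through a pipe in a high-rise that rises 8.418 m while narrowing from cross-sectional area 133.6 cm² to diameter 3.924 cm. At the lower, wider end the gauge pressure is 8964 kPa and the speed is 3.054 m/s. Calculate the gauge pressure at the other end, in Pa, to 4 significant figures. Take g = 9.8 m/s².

P₂ ≈ 190900 Pa

By continuity, v₂ = v₁·A₁/A₂ = 3.054·(133.6/12.09) = 33.74 m/s.
Bernoulli: P₁ + ½ρv₁² + ρg h₁ = P₂ + ½ρv₂² + ρg h₂, so P₂ = P₁ + ½ρ(v₁² − v₂²) − ρg(h₂ − h₁).
P₂ = 8964000 + ½·13560·(3.054² − 33.74²) − 13560·9.8·(+8.418) = 8964000 + (-7654000) − (1119000) = 190900 Pa.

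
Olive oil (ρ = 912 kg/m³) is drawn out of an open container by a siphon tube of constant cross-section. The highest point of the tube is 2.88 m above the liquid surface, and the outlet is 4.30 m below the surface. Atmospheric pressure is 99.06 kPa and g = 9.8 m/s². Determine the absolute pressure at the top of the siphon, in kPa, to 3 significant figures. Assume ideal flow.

P_top = 34.9 kPa

Bernoulli surface→outlet gives ½v² = g·h_out, so v = √(2·9.8·4.30) = 9.18 m/s.
The bore is uniform, so the speed at the crest is the same v. Bernoulli surface→crest: P_atm = P_top + ½ρv² + ρg·h_top.
P_top = 99060 − ½·912·9.18² − 912·9.8·2.88 = 34900 Pa.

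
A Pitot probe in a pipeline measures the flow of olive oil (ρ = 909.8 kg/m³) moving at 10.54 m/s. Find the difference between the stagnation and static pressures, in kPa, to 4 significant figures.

ΔP = 50.54 kPa

At the stagnation point the flow is brought to rest, so Bernoulli gives P_stag − P_static = ½ρv².
ΔP = ½·909.8·10.54² = 50540 Pa.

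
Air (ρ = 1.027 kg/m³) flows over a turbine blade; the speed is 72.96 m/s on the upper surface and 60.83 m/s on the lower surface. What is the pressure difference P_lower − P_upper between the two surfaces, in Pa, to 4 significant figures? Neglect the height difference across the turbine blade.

ΔP = 833.3 Pa

With negligible Δh, P + ½ρv² is constant, so P_low − P_up = ½ρ(v_up² − v_low²).
ΔP = ½·1.027·(72.96² − 60.83²) = 833.3 Pa.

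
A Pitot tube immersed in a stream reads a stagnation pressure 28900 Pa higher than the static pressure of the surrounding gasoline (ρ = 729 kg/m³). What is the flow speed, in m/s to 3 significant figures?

The dynamic pressure equals the rise in static pressure at the stagnation point: ΔP = ½ρv².
v = √(2ΔP/ρ) = √(2·28900/729) = 8.90 m/s.

v = 8.90 m/s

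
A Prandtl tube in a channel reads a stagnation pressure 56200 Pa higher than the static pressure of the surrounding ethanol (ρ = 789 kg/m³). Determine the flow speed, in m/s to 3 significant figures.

Bernoulli between the free stream and the stagnation point: ½ρv² = P_stag − P_static.
v = √(2ΔP/ρ) = √(2·56200/789) = 11.9 m/s.

v ≈ 11.9 m/s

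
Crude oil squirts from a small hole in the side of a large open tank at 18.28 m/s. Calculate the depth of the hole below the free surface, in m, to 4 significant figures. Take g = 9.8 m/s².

h = 17.05 m

For a small hole in a large open tank, ½v² = gh, giving h = v²/(2g).
h = 18.28²/(2·9.8) = 334.2/19.60 = 17.05 m.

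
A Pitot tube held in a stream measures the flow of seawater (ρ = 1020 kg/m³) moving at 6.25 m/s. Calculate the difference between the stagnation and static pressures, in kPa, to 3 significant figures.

The dynamic pressure equals the rise in static pressure at the stagnation point: ΔP = ½ρv².
ΔP = ½·1020·6.25² = 19900 Pa.

ΔP ≈ 19.9 kPa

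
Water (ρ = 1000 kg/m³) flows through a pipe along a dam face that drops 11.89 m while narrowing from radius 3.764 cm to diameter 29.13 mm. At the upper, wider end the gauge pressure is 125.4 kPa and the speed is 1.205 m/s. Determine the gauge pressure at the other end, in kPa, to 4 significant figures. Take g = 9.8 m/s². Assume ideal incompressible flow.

By continuity, v₂ = v₁·A₁/A₂ = 1.205·(44.51/6.665) = 8.048 m/s.
Applying Bernoulli between the two ends and solving for P₂: P₂ = P₁ + ½ρ(v₁² − v₂²) − ρgΔh.
P₂ = 125400 + ½·1000·(1.205² − 8.048²) − 1000·9.8·(−11.89) = 125400 + (-31660) − (-116500) = 210300 Pa.

210.3 kPa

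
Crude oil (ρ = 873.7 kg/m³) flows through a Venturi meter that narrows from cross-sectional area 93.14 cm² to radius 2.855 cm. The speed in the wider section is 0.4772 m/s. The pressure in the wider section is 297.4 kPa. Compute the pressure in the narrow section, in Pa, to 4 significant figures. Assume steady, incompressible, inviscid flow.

Continuity gives A₁v₁ = A₂v₂, so v₂ = (93.14 cm²)/(25.61 cm²) × 0.4772 m/s = 1.736 m/s.
Bernoulli (h₁ = h₂): P₁ − P₂ = ½ρ(v₂² − v₁²).
P₂ = P₁ − ½ρ(v₂² − v₁²) = 297400 − ½·873.7·(1.736² − 0.4772²) = 297400 − 1217 = 296200 Pa.

P₂ ≈ 296200 Pa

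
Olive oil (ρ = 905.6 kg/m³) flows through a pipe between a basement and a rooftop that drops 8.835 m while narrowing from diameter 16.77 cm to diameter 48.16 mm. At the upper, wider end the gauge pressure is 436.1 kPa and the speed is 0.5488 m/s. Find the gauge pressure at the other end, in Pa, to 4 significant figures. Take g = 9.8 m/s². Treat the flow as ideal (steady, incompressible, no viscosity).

Continuity gives A₁v₁ = A₂v₂, so v₂ = (220.9 cm²)/(18.22 cm²) × 0.5488 m/s = 6.654 m/s.
Bernoulli: P₁ + ½ρv₁² + ρg h₁ = P₂ + ½ρv₂² + ρg h₂, so P₂ = P₁ + ½ρ(v₁² − v₂²) − ρg(h₂ − h₁).
P₂ = 436100 + ½·905.6·(0.5488² − 6.654²) − 905.6·9.8·(−8.835) = 436100 + (-19910) − (-78410) = 494600 Pa.

P₂ ≈ 494600 Pa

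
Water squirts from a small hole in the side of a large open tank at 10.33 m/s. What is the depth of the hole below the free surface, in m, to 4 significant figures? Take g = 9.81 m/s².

For a small hole in a large open tank, ½v² = gh, giving h = v²/(2g).
h = 10.33²/(2·9.81) = 106.7/19.62 = 5.439 m.

5.439 m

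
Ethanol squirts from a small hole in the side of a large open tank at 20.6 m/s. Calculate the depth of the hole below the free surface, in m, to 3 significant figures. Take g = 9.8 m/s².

21.7 m

Inverting v = √(2gh) gives h = v² / 2g.
h = 20.6²/(2·9.8) = 424/19.60 = 21.7 m.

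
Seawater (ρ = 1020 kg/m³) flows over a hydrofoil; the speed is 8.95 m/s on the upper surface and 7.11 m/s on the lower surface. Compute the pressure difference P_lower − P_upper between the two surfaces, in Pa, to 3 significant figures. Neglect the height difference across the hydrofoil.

With negligible Δh, P + ½ρv² is constant, so P_low − P_up = ½ρ(v_up² − v_low²).
ΔP = ½·1020·(8.95² − 7.11²) = 15100 Pa.

ΔP ≈ 15100 Pa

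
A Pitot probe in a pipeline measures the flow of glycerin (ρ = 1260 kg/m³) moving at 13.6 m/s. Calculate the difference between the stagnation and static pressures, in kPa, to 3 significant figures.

117 kPa

At the stagnation point the flow is brought to rest, so Bernoulli gives P_stag − P_static = ½ρv².
ΔP = ½·1260·13.6² = 117000 Pa.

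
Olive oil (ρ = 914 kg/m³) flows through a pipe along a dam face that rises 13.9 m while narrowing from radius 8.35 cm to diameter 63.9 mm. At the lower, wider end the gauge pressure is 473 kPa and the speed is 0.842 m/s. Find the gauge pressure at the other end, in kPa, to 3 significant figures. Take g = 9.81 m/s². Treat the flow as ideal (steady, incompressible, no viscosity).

By continuity, v₂ = v₁·A₁/A₂ = 0.842·(219/32.1) = 5.75 m/s.
Bernoulli: P₁ + ½ρv₁² + ρg h₁ = P₂ + ½ρv₂² + ρg h₂, so P₂ = P₁ + ½ρ(v₁² − v₂²) − ρg(h₂ − h₁).
P₂ = 473000 + ½·914·(0.842² − 5.75²) − 914·9.81·(+13.9) = 473000 + (-14800) − (125000) = 334000 Pa.

P₂ ≈ 334 kPa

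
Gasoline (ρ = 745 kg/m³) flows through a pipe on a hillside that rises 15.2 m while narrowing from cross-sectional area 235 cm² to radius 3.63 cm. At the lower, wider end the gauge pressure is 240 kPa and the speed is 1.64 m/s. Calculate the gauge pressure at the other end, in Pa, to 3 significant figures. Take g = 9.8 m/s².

By continuity, v₂ = v₁·A₁/A₂ = 1.64·(235/41.4) = 9.31 m/s.
Energy conservation along the streamline gives P₂ = P₁ − ½ρ(v₂² − v₁²) − ρg(h₂ − h₁).
P₂ = 240000 + ½·745·(1.64² − 9.31²) − 745·9.8·(+15.2) = 240000 + (-31300) − (111000) = 97700 Pa.

P₂ ≈ 97700 Pa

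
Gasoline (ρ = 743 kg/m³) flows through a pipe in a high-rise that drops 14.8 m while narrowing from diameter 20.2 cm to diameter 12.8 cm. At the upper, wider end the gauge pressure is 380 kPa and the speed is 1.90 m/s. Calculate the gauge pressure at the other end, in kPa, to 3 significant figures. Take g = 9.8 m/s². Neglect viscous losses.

The volume flow rate is constant, so v₂ = (A₁/A₂)v₁ = (320/129)·1.90 = 4.73 m/s.
Energy conservation along the streamline gives P₂ = P₁ − ½ρ(v₂² − v₁²) − ρg(h₂ − h₁).
P₂ = 380000 + ½·743·(1.90² − 4.73²) − 743·9.8·(−14.8) = 380000 + (-6980) − (-108000) = 481000 Pa.

P₂ = 481 kPa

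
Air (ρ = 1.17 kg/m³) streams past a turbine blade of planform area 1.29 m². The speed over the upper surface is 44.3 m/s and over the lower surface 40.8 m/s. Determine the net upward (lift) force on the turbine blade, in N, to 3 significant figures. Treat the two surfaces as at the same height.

From P + ½ρv² = const at equal height, P_low − P_up = ½ρ(v_up² − v_low²).
ΔP = ½·1.17·(44.3² − 40.8²) = 174 Pa.
Lift = ΔP · A = 174 × 1.29 = 225 N.

F ≈ 225 N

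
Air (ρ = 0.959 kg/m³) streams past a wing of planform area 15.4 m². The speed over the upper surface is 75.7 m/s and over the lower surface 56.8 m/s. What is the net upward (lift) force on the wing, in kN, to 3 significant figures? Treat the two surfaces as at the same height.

F = 18.5 kN

With equal heights on the two surfaces, Bernoulli gives P_lower − P_upper = ½ρ(v_upper² − v_lower²).
ΔP = ½·0.959·(75.7² − 56.8²) = 1200 Pa.
Lift = ΔP · A = 1200 × 15.4 = 18500 N.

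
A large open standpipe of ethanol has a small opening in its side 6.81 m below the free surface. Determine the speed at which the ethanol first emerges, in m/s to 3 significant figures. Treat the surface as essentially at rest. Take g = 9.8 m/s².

v ≈ 11.6 m/s

With the surface at rest and both surface and jet at atmospheric pressure, Bernoulli gives ρg h = ½ρv², so v = √(2gh) = √(2·9.8·6.81) = 11.6 m/s.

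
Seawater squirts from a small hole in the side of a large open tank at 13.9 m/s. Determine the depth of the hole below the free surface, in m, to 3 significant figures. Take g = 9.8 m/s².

Inverting v = √(2gh) gives h = v² / 2g.
h = 13.9²/(2·9.8) = 193/19.60 = 9.86 m.

h ≈ 9.86 m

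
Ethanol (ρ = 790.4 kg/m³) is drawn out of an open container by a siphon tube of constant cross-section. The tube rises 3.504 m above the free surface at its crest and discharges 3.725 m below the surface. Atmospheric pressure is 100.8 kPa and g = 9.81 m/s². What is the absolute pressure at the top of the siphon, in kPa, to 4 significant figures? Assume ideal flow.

P_top ≈ 44.75 kPa

The outlet speed comes from Torricelli: v = √(2g·3.725) = 8.549 m/s.
Continuity keeps v the same throughout the tube; from surface to crest, P_atm + 0 = P_top + ½ρv² + ρg·h_top.
P_top = 100800 − ½·790.4·8.549² − 790.4·9.81·3.504 = 44750 Pa.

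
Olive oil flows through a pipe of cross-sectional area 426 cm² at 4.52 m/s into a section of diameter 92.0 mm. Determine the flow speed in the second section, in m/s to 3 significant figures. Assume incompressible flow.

Mass conservation (A₁v₁ = A₂v₂) gives v₂ = 4.52 × 426/66.5 = 29.0 m/s.

v₂ = 29.0 m/s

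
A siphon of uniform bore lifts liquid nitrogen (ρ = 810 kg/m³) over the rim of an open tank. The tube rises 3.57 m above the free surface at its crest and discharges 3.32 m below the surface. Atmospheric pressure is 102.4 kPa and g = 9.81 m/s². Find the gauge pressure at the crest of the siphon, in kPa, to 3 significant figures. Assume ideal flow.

P_gauge ≈ -54.7 kPa

Bernoulli surface→outlet gives ½v² = g·h_out, so v = √(2·9.81·3.32) = 8.07 m/s.
With constant cross-section the crest speed equals v; applying Bernoulli from the surface up to the crest, P_top = P_atm − ½ρv² − ρg·h_top.
P_top = 102400 − ½·810·8.07² − 810·9.81·3.57 = 47700 Pa. So P_gauge = P_top − P_atm = -54700 Pa.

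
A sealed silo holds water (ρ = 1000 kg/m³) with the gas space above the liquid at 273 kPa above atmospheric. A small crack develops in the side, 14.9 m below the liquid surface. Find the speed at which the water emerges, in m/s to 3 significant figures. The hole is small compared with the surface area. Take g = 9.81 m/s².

v ≈ 29.0 m/s

Take point 1 at the surface (v₁ ≈ 0) and point 2 at the hole (at atmospheric pressure). Bernoulli: P₁ + ρg h = P_atm + ½ρv₂².
With P₁ − P_atm = 273000 Pa, v₂ = √(2gh + 2ΔP/ρ) = √(2·9.81·14.9 + 2·273000/1000) = 29.0 m/s.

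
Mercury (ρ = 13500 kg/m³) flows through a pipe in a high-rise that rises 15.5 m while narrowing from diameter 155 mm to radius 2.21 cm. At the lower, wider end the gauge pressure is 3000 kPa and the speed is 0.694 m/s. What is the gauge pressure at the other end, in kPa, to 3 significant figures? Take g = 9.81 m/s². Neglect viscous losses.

Mass conservation (A₁v₁ = A₂v₂) gives v₂ = 0.694 × 189/15.3 = 8.53 m/s.
Energy conservation along the streamline gives P₂ = P₁ − ½ρ(v₂² − v₁²) − ρg(h₂ − h₁).
P₂ = 3000000 + ½·13500·(0.694² − 8.53²) − 13500·9.81·(+15.5) = 3000000 + (-488000) − (2050000) = 459000 Pa.

P₂ ≈ 459 kPa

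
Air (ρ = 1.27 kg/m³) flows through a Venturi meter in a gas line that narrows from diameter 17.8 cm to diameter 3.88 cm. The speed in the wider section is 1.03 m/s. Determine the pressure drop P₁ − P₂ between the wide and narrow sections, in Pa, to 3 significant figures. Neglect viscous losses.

The volume flow rate is constant, so v₂ = (A₁/A₂)v₁ = (249/11.8)·1.03 = 21.7 m/s.
The pipe is horizontal, so Bernoulli reduces to P₁ + ½ρv₁² = P₂ + ½ρv₂².
P₁ − P₂ = ½·1.27·(21.7² − 1.03²) = ½·1.27·469 = 298 Pa.

ΔP = 298 Pa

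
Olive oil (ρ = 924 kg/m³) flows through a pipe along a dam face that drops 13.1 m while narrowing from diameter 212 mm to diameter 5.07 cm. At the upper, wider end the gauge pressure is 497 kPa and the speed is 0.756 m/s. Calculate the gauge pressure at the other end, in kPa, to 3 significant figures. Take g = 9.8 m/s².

535 kPa

The volume flow rate is constant, so v₂ = (A₁/A₂)v₁ = (353/20.2)·0.756 = 13.2 m/s.
Energy conservation along the streamline gives P₂ = P₁ − ½ρ(v₂² − v₁²) − ρg(h₂ − h₁).
P₂ = 497000 + ½·924·(0.756² − 13.2²) − 924·9.8·(−13.1) = 497000 + (-80500) − (-119000) = 535000 Pa.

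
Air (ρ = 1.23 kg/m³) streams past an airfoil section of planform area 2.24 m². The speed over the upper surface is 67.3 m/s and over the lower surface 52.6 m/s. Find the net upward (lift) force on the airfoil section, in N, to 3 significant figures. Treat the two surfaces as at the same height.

From P + ½ρv² = const at equal height, P_low − P_up = ½ρ(v_up² − v_low²).
ΔP = ½·1.23·(67.3² − 52.6²) = 1080 Pa.
Lift = ΔP · A = 1080 × 2.24 = 2430 N.

F ≈ 2430 N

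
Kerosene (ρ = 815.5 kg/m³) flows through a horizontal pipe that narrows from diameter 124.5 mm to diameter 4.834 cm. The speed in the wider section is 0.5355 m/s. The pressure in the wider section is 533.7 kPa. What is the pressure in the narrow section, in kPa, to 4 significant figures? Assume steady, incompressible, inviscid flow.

528.7 kPa

Mass conservation (A₁v₁ = A₂v₂) gives v₂ = 0.5355 × 121.7/18.35 = 3.552 m/s.
Along the horizontal streamline, P + ½ρv² is constant.
P₂ = P₁ − ½ρ(v₂² − v₁²) = 533700 − ½·815.5·(3.552² − 0.5355²) = 533700 − 5028 = 528700 Pa.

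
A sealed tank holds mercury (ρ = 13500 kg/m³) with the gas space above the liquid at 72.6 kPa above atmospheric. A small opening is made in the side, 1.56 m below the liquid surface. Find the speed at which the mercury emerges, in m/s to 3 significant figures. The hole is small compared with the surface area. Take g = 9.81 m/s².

v ≈ 6.43 m/s

Take point 1 at the surface (v₁ ≈ 0) and point 2 at the hole (at atmospheric pressure). Bernoulli: P₁ + ρg h = P_atm + ½ρv₂².
With P₁ − P_atm = 72600 Pa, v₂ = √(2gh + 2ΔP/ρ) = √(2·9.81·1.56 + 2·72600/13500) = 6.43 m/s.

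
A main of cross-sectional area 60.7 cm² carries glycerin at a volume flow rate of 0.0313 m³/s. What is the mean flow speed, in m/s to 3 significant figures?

5.16 m/s

Q = 0.0313 m³/s = 0.0313 m³/s.
v = Q/A = 0.0313 / 0.00607 = 5.16 m/s.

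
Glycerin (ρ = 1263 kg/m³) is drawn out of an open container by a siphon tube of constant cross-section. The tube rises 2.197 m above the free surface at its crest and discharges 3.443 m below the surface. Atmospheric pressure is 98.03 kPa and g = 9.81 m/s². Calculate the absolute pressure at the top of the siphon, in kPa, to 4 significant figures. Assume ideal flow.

Bernoulli surface→outlet gives ½v² = g·h_out, so v = √(2·9.81·3.443) = 8.219 m/s.
With constant cross-section the crest speed equals v; applying Bernoulli from the surface up to the crest, P_top = P_atm − ½ρv² − ρg·h_top.
P_top = 98030 − ½·1263·8.219² − 1263·9.81·2.197 = 28150 Pa.

P_top ≈ 28.15 kPa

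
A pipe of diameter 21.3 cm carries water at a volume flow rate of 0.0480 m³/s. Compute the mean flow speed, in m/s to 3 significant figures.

v ≈ 1.35 m/s

Q = 0.0480 m³/s = 0.0480 m³/s.
v = Q/A = 0.0480 / 0.0356 = 1.35 m/s.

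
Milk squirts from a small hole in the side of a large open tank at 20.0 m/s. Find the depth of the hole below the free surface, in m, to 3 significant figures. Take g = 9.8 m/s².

For a small hole in a large open tank, ½v² = gh, giving h = v²/(2g).
h = 20.0²/(2·9.8) = 400/19.60 = 20.4 m.

20.4 m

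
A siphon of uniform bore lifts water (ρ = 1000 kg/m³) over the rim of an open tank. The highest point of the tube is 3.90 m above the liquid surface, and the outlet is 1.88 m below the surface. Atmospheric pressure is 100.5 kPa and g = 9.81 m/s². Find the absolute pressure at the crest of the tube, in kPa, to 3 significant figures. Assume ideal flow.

P_top = 43.8 kPa

Bernoulli surface→outlet gives ½v² = g·h_out, so v = √(2·9.81·1.88) = 6.07 m/s.
The bore is uniform, so the speed at the crest is the same v. Bernoulli surface→crest: P_atm = P_top + ½ρv² + ρg·h_top.
P_top = 100500 − ½·1000·6.07² − 1000·9.81·3.90 = 43800 Pa.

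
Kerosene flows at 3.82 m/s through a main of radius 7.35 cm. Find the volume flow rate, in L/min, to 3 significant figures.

Q = A·v = 0.0170 m² × 3.82 m/s = 0.0648 m³/s.
Converting: 0.0648 m³/s × 60000 = 3890 L/min.

Q ≈ 3890 L/min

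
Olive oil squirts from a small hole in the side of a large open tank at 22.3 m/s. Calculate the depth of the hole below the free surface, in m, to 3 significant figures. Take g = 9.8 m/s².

h = 25.4 m

Torricelli: v = √(2gh), so h = v²/(2g).
h = 22.3²/(2·9.8) = 497/19.60 = 25.4 m.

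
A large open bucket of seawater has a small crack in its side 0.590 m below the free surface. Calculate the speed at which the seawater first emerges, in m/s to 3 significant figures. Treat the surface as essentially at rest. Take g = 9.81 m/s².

Bernoulli from surface to hole (P equal, v_surface ≈ 0): v = √(2gh) = √(2×9.81×0.590) = 3.40 m/s.

v = 3.40 m/s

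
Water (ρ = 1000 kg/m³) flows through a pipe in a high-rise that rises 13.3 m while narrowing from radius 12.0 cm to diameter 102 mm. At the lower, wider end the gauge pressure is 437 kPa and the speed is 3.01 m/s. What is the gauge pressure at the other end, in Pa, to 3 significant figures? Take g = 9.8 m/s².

Mass conservation (A₁v₁ = A₂v₂) gives v₂ = 3.01 × 452/81.7 = 16.7 m/s.
Bernoulli: P₁ + ½ρv₁² + ρg h₁ = P₂ + ½ρv₂² + ρg h₂, so P₂ = P₁ + ½ρ(v₁² − v₂²) − ρg(h₂ − h₁).
P₂ = 437000 + ½·1000·(3.01² − 16.7²) − 1000·9.8·(+13.3) = 437000 + (-134000) − (130000) = 172000 Pa.

P₂ = 172000 Pa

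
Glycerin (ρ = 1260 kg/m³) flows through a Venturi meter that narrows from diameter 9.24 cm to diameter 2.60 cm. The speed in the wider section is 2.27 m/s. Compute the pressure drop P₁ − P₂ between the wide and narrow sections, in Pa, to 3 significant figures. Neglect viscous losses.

Continuity gives A₁v₁ = A₂v₂, so v₂ = (67.1 cm²)/(5.31 cm²) × 2.27 m/s = 28.7 m/s.
The pipe is horizontal, so Bernoulli reduces to P₁ + ½ρv₁² = P₂ + ½ρv₂².
P₁ − P₂ = ½·1260·(28.7² − 2.27²) = ½·1260·817 = 515000 Pa.

ΔP ≈ 515000 Pa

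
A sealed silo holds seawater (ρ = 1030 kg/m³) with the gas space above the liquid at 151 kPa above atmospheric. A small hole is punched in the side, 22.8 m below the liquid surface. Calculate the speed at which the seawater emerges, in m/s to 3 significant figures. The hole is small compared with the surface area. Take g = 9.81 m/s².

Take point 1 at the surface (v₁ ≈ 0) and point 2 at the hole (at atmospheric pressure). Bernoulli: P₁ + ρg h = P_atm + ½ρv₂².
With P₁ − P_atm = 151000 Pa, v₂ = √(2gh + 2ΔP/ρ) = √(2·9.81·22.8 + 2·151000/1030) = 27.2 m/s.

v ≈ 27.2 m/s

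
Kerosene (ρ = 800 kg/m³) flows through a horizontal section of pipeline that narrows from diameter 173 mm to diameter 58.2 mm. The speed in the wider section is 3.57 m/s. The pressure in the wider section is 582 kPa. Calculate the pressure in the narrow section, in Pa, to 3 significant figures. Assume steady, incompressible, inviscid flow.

Continuity gives A₁v₁ = A₂v₂, so v₂ = (235 cm²)/(26.6 cm²) × 3.57 m/s = 31.5 m/s.
With no height change, Bernoulli's equation is P₁ + ½ρv₁² = P₂ + ½ρv₂².
P₂ = P₁ − ½ρ(v₂² − v₁²) = 582000 − ½·800·(31.5² − 3.57²) = 582000 − 393000 = 189000 Pa.

P₂ = 189000 Pa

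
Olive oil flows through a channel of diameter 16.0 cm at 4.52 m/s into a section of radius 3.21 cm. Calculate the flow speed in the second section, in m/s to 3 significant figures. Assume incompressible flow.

By continuity, v₂ = v₁·A₁/A₂ = 4.52·(201/32.4) = 28.1 m/s.

v₂ ≈ 28.1 m/s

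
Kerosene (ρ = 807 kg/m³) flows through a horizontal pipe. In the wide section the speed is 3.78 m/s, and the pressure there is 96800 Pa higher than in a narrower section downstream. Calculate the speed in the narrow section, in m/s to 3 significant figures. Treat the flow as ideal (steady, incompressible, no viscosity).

Along the level pipe P + ½ρv² is conserved, hence v₂² = v₁² + 2(P₁ − P₂)/ρ.
v₂ = √(3.78² + 2·96800/807) = √(14.3 + 240) = 15.9 m/s.

v₂ ≈ 15.9 m/s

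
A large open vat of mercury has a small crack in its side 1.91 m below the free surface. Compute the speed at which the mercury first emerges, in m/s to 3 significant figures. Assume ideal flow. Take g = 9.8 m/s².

The surface is effectively still and both ends are open, so ½v² = gh and v = √(2·9.8·1.91) = 6.12 m/s.

v ≈ 6.12 m/s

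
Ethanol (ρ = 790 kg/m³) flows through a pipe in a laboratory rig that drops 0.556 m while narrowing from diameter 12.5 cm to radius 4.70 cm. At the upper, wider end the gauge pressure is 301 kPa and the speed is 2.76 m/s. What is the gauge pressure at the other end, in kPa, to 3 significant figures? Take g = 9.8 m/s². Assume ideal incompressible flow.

P₂ ≈ 299 kPa

The volume flow rate is constant, so v₂ = (A₁/A₂)v₁ = (123/69.4)·2.76 = 4.88 m/s.
Applying Bernoulli between the two ends and solving for P₂: P₂ = P₁ + ½ρ(v₁² − v₂²) − ρgΔh.
P₂ = 301000 + ½·790·(2.76² − 4.88²) − 790·9.8·(−0.556) = 301000 + (-6400) − (-4300) = 299000 Pa.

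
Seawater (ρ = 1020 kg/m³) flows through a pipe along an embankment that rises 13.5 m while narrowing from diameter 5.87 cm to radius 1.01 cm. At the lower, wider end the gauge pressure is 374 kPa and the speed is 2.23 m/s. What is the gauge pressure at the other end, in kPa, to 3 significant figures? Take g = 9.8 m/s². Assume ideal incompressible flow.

By continuity, v₂ = v₁·A₁/A₂ = 2.23·(27.1/3.20) = 18.8 m/s.
Energy conservation along the streamline gives P₂ = P₁ − ½ρ(v₂² − v₁²) − ρg(h₂ − h₁).
P₂ = 374000 + ½·1020·(2.23² − 18.8²) − 1020·9.8·(+13.5) = 374000 + (-178000) − (135000) = 60700 Pa.

P₂ = 60.7 kPa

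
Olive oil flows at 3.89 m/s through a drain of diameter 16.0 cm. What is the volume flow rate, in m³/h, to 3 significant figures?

Q = A·v = 0.0201 m² × 3.89 m/s = 0.0782 m³/s.
Converting: 0.0782 m³/s × 3600 = 282 m³/h.

Q ≈ 282 m³/h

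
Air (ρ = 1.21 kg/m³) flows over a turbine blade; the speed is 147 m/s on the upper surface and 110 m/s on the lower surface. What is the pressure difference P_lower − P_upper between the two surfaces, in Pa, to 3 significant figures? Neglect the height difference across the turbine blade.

ΔP ≈ 5750 Pa

Bernoulli (same height): P_lower − P_upper = ½ρ(v_upper² − v_lower²).
ΔP = ½·1.21·(147² − 110²) = 5750 Pa.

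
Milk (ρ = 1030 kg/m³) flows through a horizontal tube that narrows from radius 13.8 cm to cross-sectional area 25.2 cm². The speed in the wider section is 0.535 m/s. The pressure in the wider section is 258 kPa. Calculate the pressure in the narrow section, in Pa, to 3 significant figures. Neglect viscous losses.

By continuity, v₂ = v₁·A₁/A₂ = 0.535·(598/25.2) = 12.7 m/s.
The pipe is horizontal, so Bernoulli reduces to P₁ + ½ρv₁² = P₂ + ½ρv₂².
P₂ = P₁ − ½ρ(v₂² − v₁²) = 258000 − ½·1030·(12.7² − 0.535²) = 258000 − 82900 = 175000 Pa.

P₂ ≈ 175000 Pa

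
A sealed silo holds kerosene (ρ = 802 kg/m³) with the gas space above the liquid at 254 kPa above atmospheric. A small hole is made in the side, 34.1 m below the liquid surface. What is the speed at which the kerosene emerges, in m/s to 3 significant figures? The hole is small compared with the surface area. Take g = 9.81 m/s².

Take point 1 at the surface (v₁ ≈ 0) and point 2 at the hole (at atmospheric pressure). Bernoulli: P₁ + ρg h = P_atm + ½ρv₂².
With P₁ − P_atm = 254000 Pa, v₂ = √(2gh + 2ΔP/ρ) = √(2·9.81·34.1 + 2·254000/802) = 36.1 m/s.

v = 36.1 m/s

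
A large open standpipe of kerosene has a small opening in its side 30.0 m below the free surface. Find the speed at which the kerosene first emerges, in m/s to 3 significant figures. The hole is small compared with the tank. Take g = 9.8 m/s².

v ≈ 24.2 m/s

With the surface at rest and both surface and jet at atmospheric pressure, Bernoulli gives ρg h = ½ρv², so v = √(2gh) = √(2·9.8·30.0) = 24.2 m/s.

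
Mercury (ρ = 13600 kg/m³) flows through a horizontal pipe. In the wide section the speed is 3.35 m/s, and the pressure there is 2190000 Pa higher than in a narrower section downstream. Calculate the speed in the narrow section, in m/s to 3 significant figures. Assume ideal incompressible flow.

v₂ = 18.3 m/s

Along the level pipe P + ½ρv² is conserved, hence v₂² = v₁² + 2(P₁ − P₂)/ρ.
v₂ = √(3.35² + 2·2190000/13600) = √(11.2 + 322) = 18.3 m/s.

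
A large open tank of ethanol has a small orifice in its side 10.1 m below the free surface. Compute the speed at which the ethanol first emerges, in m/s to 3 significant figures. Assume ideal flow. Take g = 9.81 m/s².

v ≈ 14.1 m/s

Bernoulli from surface to hole (P equal, v_surface ≈ 0): v = √(2gh) = √(2×9.81×10.1) = 14.1 m/s.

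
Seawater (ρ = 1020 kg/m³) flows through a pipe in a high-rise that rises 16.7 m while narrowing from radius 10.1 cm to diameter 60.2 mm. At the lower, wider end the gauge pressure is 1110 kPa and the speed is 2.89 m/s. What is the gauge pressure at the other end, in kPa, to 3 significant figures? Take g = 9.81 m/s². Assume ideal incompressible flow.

By continuity, v₂ = v₁·A₁/A₂ = 2.89·(320/28.5) = 32.5 m/s.
Applying Bernoulli between the two ends and solving for P₂: P₂ = P₁ + ½ρ(v₁² − v₂²) − ρgΔh.
P₂ = 1110000 + ½·1020·(2.89² − 32.5²) − 1020·9.81·(+16.7) = 1110000 + (-536000) − (167000) = 407000 Pa.

P₂ ≈ 407 kPa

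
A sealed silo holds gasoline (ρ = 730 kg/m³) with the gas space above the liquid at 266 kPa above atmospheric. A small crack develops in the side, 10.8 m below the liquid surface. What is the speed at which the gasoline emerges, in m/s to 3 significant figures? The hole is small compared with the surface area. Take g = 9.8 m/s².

Take point 1 at the surface (v₁ ≈ 0) and point 2 at the hole (at atmospheric pressure). Bernoulli: P₁ + ρg h = P_atm + ½ρv₂².
With P₁ − P_atm = 266000 Pa, v₂ = √(2gh + 2ΔP/ρ) = √(2·9.8·10.8 + 2·266000/730) = 30.7 m/s.

v = 30.7 m/s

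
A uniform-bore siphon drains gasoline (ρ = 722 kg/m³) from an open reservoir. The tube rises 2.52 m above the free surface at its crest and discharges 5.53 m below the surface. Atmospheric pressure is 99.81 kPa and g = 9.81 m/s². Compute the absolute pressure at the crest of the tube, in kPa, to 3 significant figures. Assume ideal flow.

The outlet speed comes from Torricelli: v = √(2g·5.53) = 10.4 m/s.
With constant cross-section the crest speed equals v; applying Bernoulli from the surface up to the crest, P_top = P_atm − ½ρv² − ρg·h_top.
P_top = 99810 − ½·722·10.4² − 722·9.81·2.52 = 42800 Pa.

P_top ≈ 42.8 kPa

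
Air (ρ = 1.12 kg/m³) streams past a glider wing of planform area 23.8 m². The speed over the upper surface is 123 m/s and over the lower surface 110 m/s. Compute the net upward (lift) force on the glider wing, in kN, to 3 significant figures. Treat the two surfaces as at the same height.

The faster flow above has the lower pressure; Bernoulli (same height) gives ΔP = ½ρ(v_up² − v_low²).
ΔP = ½·1.12·(123² − 110²) = 1700 Pa.
Lift = ΔP · A = 1700 × 23.8 = 40400 N.

F ≈ 40.4 kN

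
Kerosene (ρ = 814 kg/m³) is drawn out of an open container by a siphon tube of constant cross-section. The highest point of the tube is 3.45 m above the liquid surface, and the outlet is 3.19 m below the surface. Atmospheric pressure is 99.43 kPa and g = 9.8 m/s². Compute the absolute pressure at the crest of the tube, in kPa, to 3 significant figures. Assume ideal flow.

The outlet speed comes from Torricelli: v = √(2g·3.19) = 7.91 m/s.
With constant cross-section the crest speed equals v; applying Bernoulli from the surface up to the crest, P_top = P_atm − ½ρv² − ρg·h_top.
P_top = 99430 − ½·814·7.91² − 814·9.8·3.45 = 46500 Pa.

P_top ≈ 46.5 kPa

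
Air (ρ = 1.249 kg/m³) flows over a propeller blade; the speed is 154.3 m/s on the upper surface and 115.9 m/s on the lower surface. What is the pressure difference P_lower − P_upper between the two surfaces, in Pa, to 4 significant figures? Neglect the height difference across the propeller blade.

ΔP ≈ 6480 Pa

Bernoulli (same height): P_lower − P_upper = ½ρ(v_upper² − v_lower²).
ΔP = ½·1.249·(154.3² − 115.9²) = 6480 Pa.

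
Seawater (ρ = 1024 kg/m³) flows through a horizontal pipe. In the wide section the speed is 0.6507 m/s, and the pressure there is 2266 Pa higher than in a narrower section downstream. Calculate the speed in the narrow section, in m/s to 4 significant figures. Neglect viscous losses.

Along the level pipe P + ½ρv² is conserved, hence v₂² = v₁² + 2(P₁ − P₂)/ρ.
v₂ = √(0.6507² + 2·2266/1024) = √(0.4234 + 4.426) = 2.202 m/s.

v₂ ≈ 2.202 m/s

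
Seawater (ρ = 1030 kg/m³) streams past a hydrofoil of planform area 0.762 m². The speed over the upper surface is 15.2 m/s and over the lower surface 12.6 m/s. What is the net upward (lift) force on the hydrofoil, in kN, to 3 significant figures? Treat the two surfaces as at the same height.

With equal heights on the two surfaces, Bernoulli gives P_lower − P_upper = ½ρ(v_upper² − v_lower²).
ΔP = ½·1030·(15.2² − 12.6²) = 37200 Pa.
Lift = ΔP · A = 37200 × 0.762 = 28400 N.

F = 28.4 kN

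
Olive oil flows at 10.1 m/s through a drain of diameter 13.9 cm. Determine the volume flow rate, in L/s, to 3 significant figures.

Q ≈ 153 L/s

Q = A·v = 0.0152 m² × 10.1 m/s = 0.153 m³/s.
Converting: 0.153 m³/s × 1000 = 153 L/s.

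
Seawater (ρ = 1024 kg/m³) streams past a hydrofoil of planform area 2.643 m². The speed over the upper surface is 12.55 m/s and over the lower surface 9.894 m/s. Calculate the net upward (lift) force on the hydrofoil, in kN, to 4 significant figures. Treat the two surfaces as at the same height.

F ≈ 80.67 kN

From P + ½ρv² = const at equal height, P_low − P_up = ½ρ(v_up² − v_low²).
ΔP = ½·1024·(12.55² − 9.894²) = 30520 Pa.
Lift = ΔP · A = 30520 × 2.643 = 80670 N.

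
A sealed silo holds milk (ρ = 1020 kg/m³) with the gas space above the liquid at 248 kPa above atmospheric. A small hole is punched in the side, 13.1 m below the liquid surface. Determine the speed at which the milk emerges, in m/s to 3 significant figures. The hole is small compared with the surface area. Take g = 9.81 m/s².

Take point 1 at the surface (v₁ ≈ 0) and point 2 at the hole (at atmospheric pressure). Bernoulli: P₁ + ρg h = P_atm + ½ρv₂².
With P₁ − P_atm = 248000 Pa, v₂ = √(2gh + 2ΔP/ρ) = √(2·9.81·13.1 + 2·248000/1020) = 27.3 m/s.

v ≈ 27.3 m/s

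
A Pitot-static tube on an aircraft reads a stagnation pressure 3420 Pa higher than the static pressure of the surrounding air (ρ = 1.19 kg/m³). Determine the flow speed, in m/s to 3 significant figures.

75.8 m/s

The dynamic pressure equals the rise in static pressure at the stagnation point: ΔP = ½ρv².
v = √(2ΔP/ρ) = √(2·3420/1.19) = 75.8 m/s.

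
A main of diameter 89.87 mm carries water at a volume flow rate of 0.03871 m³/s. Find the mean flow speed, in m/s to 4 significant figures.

v ≈ 6.102 m/s

Q = 0.03871 m³/s = 0.03871 m³/s.
v = Q/A = 0.03871 / 0.006343 = 6.102 m/s.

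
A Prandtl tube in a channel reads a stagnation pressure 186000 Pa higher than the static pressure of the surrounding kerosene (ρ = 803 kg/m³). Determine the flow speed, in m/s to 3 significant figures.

v ≈ 21.5 m/s

Bernoulli between the free stream and the stagnation point: ½ρv² = P_stag − P_static.
v = √(2ΔP/ρ) = √(2·186000/803) = 21.5 m/s.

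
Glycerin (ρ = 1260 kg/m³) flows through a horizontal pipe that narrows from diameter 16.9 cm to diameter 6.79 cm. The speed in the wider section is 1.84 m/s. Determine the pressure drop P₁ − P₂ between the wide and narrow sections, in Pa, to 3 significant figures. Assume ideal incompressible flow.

ΔP = 79700 Pa

The volume flow rate is constant, so v₂ = (A₁/A₂)v₁ = (224/36.2)·1.84 = 11.4 m/s.
Bernoulli (h₁ = h₂): P₁ − P₂ = ½ρ(v₂² − v₁²).
P₁ − P₂ = ½·1260·(11.4² − 1.84²) = ½·1260·127 = 79700 Pa.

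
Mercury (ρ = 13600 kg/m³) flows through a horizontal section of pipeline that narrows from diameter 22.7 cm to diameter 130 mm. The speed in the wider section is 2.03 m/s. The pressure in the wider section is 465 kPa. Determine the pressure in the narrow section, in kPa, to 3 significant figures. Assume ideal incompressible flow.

233 kPa

Continuity gives A₁v₁ = A₂v₂, so v₂ = (405 cm²)/(133 cm²) × 2.03 m/s = 6.19 m/s.
With no height change, Bernoulli's equation is P₁ + ½ρv₁² = P₂ + ½ρv₂².
P₂ = P₁ − ½ρ(v₂² − v₁²) = 465000 − ½·13600·(6.19² − 2.03²) = 465000 − 232000 = 233000 Pa.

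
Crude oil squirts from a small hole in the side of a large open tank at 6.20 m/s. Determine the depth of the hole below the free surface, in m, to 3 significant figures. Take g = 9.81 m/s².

Inverting v = √(2gh) gives h = v² / 2g.
h = 6.20²/(2·9.81) = 38.4/19.62 = 1.96 m.

1.96 m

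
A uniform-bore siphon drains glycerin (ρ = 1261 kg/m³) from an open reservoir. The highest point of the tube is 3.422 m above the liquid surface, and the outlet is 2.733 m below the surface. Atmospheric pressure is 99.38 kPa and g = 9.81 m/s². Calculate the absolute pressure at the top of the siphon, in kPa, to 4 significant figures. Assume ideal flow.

P_top ≈ 23.24 kPa

From the surface to the outlet (both open to atmosphere, surface at rest): v = √(2g·h_out) = √(2·9.81·2.733) = 7.323 m/s.
The bore is uniform, so the speed at the crest is the same v. Bernoulli surface→crest: P_atm = P_top + ½ρv² + ρg·h_top.
P_top = 99380 − ½·1261·7.323² − 1261·9.81·3.422 = 23240 Pa.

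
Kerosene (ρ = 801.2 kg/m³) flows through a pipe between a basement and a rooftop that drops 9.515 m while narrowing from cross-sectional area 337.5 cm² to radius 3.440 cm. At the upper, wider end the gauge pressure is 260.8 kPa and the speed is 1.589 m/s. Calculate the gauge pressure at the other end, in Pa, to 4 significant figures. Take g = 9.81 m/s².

P₂ ≈ 253200 Pa

The volume flow rate is constant, so v₂ = (A₁/A₂)v₁ = (337.5/37.18)·1.589 = 14.43 m/s.
Bernoulli: P₁ + ½ρv₁² + ρg h₁ = P₂ + ½ρv₂² + ρg h₂, so P₂ = P₁ + ½ρ(v₁² − v₂²) − ρg(h₂ − h₁).
P₂ = 260800 + ½·801.2·(1.589² − 14.43²) − 801.2·9.81·(−9.515) = 260800 + (-82350) − (-74790) = 253200 Pa.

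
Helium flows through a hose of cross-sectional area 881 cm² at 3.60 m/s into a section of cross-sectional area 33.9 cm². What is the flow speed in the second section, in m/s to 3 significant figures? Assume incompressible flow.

93.6 m/s

The volume flow rate is constant, so v₂ = (A₁/A₂)v₁ = (881/33.9)·3.60 = 93.6 m/s.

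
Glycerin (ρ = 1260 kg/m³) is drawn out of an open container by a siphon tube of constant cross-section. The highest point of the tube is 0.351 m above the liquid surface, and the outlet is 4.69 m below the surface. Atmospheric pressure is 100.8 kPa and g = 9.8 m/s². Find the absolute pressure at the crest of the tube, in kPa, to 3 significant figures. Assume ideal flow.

P_top ≈ 38.6 kPa

The outlet speed comes from Torricelli: v = √(2g·4.69) = 9.59 m/s.
The bore is uniform, so the speed at the crest is the same v. Bernoulli surface→crest: P_atm = P_top + ½ρv² + ρg·h_top.
P_top = 100800 − ½·1260·9.59² − 1260·9.8·0.351 = 38600 Pa.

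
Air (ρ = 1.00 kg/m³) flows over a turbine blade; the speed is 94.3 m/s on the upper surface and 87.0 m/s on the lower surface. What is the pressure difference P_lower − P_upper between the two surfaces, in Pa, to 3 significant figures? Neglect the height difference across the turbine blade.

ΔP = 662 Pa

Bernoulli (same height): P_lower − P_upper = ½ρ(v_upper² − v_lower²).
ΔP = ½·1.00·(94.3² − 87.0²) = 662 Pa.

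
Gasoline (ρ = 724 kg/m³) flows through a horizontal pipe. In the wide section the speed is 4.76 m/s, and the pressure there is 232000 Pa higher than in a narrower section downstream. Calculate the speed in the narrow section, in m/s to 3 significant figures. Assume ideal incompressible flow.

Horizontal Bernoulli: P₁ + ½ρv₁² = P₂ + ½ρv₂², so v₂² = v₁² + 2(P₁ − P₂)/ρ.
v₂ = √(4.76² + 2·232000/724) = √(22.7 + 641) = 25.8 m/s.

v₂ ≈ 25.8 m/s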